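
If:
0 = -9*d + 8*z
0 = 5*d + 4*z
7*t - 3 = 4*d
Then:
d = 0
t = 3/7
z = 0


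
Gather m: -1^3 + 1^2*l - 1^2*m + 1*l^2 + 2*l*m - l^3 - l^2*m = -l^3 + l^2 + l + m*(-l^2 + 2*l - 1) - 1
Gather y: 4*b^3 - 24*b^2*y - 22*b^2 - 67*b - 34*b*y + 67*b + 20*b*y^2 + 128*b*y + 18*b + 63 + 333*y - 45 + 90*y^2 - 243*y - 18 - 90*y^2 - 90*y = 4*b^3 - 22*b^2 + 20*b*y^2 + 18*b + y*(-24*b^2 + 94*b)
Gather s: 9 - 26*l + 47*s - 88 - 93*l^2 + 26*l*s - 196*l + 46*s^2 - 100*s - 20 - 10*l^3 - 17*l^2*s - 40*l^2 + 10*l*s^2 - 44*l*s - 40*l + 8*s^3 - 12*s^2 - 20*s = -10*l^3 - 133*l^2 - 262*l + 8*s^3 + s^2*(10*l + 34) + s*(-17*l^2 - 18*l - 73) - 99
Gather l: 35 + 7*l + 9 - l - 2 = 6*l + 42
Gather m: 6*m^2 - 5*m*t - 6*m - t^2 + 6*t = 6*m^2 + m*(-5*t - 6) - t^2 + 6*t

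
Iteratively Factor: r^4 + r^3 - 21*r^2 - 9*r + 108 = (r + 4)*(r^3 - 3*r^2 - 9*r + 27) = (r - 3)*(r + 4)*(r^2 - 9) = (r - 3)^2*(r + 4)*(r + 3)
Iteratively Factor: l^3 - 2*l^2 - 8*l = (l - 4)*(l^2 + 2*l) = (l - 4)*(l + 2)*(l)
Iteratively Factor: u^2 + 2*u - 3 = (u - 1)*(u + 3)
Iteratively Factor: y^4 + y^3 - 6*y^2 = (y + 3)*(y^3 - 2*y^2) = y*(y + 3)*(y^2 - 2*y) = y^2*(y + 3)*(y - 2)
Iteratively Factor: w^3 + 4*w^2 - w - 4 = (w + 1)*(w^2 + 3*w - 4) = (w - 1)*(w + 1)*(w + 4)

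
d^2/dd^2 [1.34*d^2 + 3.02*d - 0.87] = 2.68000000000000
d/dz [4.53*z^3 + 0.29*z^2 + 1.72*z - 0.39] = 13.59*z^2 + 0.58*z + 1.72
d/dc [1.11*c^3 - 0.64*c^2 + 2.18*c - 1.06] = 3.33*c^2 - 1.28*c + 2.18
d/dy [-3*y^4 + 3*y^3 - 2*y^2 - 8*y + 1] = -12*y^3 + 9*y^2 - 4*y - 8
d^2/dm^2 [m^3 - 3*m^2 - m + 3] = 6*m - 6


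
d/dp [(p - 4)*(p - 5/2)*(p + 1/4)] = 3*p^2 - 25*p/2 + 67/8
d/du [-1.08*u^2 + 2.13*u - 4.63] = 2.13 - 2.16*u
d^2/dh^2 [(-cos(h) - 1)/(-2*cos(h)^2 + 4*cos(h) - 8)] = (-3*(1 - cos(h)^2)^2 - cos(h)^5/2 + 16*cos(h)^3 - cos(h)^2 - 30*cos(h) + 11)/(cos(h)^2 - 2*cos(h) + 4)^3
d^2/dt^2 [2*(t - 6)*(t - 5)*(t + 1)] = 12*t - 40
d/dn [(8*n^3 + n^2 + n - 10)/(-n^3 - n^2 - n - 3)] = (-7*n^4 - 14*n^3 - 102*n^2 - 26*n - 13)/(n^6 + 2*n^5 + 3*n^4 + 8*n^3 + 7*n^2 + 6*n + 9)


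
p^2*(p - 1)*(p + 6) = p^4 + 5*p^3 - 6*p^2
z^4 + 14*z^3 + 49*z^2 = z^2*(z + 7)^2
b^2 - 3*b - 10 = (b - 5)*(b + 2)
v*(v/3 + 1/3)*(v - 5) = v^3/3 - 4*v^2/3 - 5*v/3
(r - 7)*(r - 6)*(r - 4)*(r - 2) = r^4 - 19*r^3 + 128*r^2 - 356*r + 336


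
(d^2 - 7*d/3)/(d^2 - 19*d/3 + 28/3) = d/(d - 4)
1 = 1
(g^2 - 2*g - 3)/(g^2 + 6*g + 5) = (g - 3)/(g + 5)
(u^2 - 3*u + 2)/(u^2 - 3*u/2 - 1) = 2*(u - 1)/(2*u + 1)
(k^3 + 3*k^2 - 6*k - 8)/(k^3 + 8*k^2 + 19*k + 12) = (k - 2)/(k + 3)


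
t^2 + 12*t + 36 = (t + 6)^2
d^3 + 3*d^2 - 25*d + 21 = (d - 3)*(d - 1)*(d + 7)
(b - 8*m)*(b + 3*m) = b^2 - 5*b*m - 24*m^2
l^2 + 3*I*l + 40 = (l - 5*I)*(l + 8*I)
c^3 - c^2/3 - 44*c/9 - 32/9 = (c - 8/3)*(c + 1)*(c + 4/3)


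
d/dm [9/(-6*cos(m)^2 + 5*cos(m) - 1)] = 9*(5 - 12*cos(m))*sin(m)/(6*cos(m)^2 - 5*cos(m) + 1)^2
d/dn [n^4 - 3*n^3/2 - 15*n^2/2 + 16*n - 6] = 4*n^3 - 9*n^2/2 - 15*n + 16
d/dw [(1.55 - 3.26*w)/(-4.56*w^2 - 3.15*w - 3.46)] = (-14.8656*w^2 + 14.136*w + 16.1621)/(20.7936*w^4 + 28.728*w^3 + 41.4777*w^2 + 21.798*w + 11.9716)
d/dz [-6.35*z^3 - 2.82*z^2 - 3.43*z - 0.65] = -19.05*z^2 - 5.64*z - 3.43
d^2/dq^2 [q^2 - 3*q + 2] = 2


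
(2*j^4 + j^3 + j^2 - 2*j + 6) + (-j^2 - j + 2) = 2*j^4 + j^3 - 3*j + 8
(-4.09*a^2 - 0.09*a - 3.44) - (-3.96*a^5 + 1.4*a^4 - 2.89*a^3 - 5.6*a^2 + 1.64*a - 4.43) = 3.96*a^5 - 1.4*a^4 + 2.89*a^3 + 1.51*a^2 - 1.73*a + 0.99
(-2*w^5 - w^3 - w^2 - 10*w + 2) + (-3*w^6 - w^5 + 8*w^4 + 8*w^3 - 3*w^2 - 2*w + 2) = -3*w^6 - 3*w^5 + 8*w^4 + 7*w^3 - 4*w^2 - 12*w + 4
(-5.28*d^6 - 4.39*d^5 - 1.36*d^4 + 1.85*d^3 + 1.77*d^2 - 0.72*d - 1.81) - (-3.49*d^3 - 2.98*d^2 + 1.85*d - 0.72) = -5.28*d^6 - 4.39*d^5 - 1.36*d^4 + 5.34*d^3 + 4.75*d^2 - 2.57*d - 1.09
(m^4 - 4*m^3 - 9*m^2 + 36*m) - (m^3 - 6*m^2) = m^4 - 5*m^3 - 3*m^2 + 36*m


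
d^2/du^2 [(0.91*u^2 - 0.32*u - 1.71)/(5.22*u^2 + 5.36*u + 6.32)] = (-2.8421709430404e-14*u^4 - 68.36112*u^3 - 459.696168*u^2 - 223.725024*u + 108.947232)/(142.236648*u^6 + 438.154272*u^5 + 966.5352*u^4 + 1214.96192*u^3 + 1170.2112*u^2 + 642.273792*u + 252.435968)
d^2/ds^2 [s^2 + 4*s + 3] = 2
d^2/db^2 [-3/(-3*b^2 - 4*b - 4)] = 6*(-9*b^2 - 12*b + 4*(3*b + 2)^2 - 12)/(3*b^2 + 4*b + 4)^3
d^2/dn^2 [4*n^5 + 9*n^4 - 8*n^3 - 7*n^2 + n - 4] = 80*n^3 + 108*n^2 - 48*n - 14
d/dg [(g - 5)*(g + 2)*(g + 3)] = 3*g^2 - 19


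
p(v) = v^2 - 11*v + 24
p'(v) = 2*v - 11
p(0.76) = 16.22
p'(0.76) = -9.48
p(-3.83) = 80.80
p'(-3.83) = -18.66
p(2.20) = 4.64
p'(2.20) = -6.60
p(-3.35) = 72.07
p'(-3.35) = -17.70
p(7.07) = -3.79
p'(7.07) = 3.14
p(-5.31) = 110.61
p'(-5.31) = -21.62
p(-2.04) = 50.60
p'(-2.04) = -15.08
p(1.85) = 7.07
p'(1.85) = -7.30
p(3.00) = 0.00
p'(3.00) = -5.00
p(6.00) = -6.00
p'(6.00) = 1.00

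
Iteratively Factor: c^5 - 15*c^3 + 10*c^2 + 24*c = (c - 3)*(c^4 + 3*c^3 - 6*c^2 - 8*c) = (c - 3)*(c + 1)*(c^3 + 2*c^2 - 8*c) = c*(c - 3)*(c + 1)*(c^2 + 2*c - 8) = c*(c - 3)*(c - 2)*(c + 1)*(c + 4)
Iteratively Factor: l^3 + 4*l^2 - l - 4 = (l + 4)*(l^2 - 1) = (l - 1)*(l + 4)*(l + 1)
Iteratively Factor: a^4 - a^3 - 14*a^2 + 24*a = (a - 2)*(a^3 + a^2 - 12*a) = (a - 2)*(a + 4)*(a^2 - 3*a) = (a - 3)*(a - 2)*(a + 4)*(a)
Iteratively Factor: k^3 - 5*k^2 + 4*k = (k - 1)*(k^2 - 4*k) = k*(k - 1)*(k - 4)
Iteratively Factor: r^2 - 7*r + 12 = (r - 3)*(r - 4)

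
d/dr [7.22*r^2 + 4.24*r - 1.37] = 14.44*r + 4.24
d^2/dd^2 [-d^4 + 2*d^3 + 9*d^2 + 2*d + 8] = -12*d^2 + 12*d + 18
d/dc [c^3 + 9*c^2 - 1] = 3*c*(c + 6)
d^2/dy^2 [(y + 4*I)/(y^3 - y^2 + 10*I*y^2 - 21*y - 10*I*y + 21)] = 2*((y + 4*I)*(-3*y^2 + 2*y - 20*I*y + 21 + 10*I)^2 + (-3*y^2 + 2*y - 20*I*y - (y + 4*I)*(3*y - 1 + 10*I) + 21 + 10*I)*(y^3 - y^2 + 10*I*y^2 - 21*y - 10*I*y + 21))/(y^3 - y^2 + 10*I*y^2 - 21*y - 10*I*y + 21)^3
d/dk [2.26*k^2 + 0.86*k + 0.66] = 4.52*k + 0.86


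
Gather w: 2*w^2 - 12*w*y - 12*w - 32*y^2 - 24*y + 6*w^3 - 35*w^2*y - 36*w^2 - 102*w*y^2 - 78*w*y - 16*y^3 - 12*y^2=6*w^3 + w^2*(-35*y - 34) + w*(-102*y^2 - 90*y - 12) - 16*y^3 - 44*y^2 - 24*y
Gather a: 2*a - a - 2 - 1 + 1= a - 2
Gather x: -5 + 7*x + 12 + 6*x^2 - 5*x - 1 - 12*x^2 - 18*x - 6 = -6*x^2 - 16*x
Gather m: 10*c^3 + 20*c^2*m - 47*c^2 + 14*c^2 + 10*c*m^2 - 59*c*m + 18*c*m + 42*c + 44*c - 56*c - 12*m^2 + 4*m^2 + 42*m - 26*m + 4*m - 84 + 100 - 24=10*c^3 - 33*c^2 + 30*c + m^2*(10*c - 8) + m*(20*c^2 - 41*c + 20) - 8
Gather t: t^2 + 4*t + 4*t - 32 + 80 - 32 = t^2 + 8*t + 16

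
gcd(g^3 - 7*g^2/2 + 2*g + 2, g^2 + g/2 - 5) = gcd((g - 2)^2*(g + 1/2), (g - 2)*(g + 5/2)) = g - 2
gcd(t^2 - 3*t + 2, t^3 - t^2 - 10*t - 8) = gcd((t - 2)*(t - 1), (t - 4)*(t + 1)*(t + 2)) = 1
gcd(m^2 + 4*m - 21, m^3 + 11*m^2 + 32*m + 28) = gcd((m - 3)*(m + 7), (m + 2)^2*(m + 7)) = m + 7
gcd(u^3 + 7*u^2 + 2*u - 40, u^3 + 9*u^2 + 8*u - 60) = u^2 + 3*u - 10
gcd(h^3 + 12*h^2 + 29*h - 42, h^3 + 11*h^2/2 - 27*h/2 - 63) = h + 6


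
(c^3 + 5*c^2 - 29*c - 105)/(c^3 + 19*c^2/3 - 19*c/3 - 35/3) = 3*(c^2 - 2*c - 15)/(3*c^2 - 2*c - 5)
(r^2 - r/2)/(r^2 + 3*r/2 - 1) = r/(r + 2)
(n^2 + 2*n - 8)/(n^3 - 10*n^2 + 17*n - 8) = (n^2 + 2*n - 8)/(n^3 - 10*n^2 + 17*n - 8)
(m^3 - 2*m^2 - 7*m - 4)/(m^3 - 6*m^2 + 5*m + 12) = (m + 1)/(m - 3)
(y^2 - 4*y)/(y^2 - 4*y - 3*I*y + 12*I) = y/(y - 3*I)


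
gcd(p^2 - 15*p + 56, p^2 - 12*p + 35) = p - 7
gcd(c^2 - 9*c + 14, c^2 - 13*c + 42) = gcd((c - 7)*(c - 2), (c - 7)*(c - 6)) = c - 7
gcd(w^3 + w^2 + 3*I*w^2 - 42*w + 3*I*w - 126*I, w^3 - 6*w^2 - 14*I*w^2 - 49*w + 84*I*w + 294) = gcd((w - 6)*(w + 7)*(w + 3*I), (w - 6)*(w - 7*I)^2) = w - 6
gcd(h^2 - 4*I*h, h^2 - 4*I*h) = h^2 - 4*I*h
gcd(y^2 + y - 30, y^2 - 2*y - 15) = y - 5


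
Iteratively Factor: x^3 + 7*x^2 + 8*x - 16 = (x + 4)*(x^2 + 3*x - 4) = (x + 4)^2*(x - 1)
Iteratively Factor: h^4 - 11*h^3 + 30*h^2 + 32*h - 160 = (h - 4)*(h^3 - 7*h^2 + 2*h + 40) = (h - 5)*(h - 4)*(h^2 - 2*h - 8) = (h - 5)*(h - 4)^2*(h + 2)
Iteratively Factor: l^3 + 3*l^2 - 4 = (l + 2)*(l^2 + l - 2) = (l + 2)^2*(l - 1)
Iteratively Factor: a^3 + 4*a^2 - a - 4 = (a - 1)*(a^2 + 5*a + 4) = (a - 1)*(a + 1)*(a + 4)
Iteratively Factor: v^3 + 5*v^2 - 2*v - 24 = (v + 3)*(v^2 + 2*v - 8) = (v + 3)*(v + 4)*(v - 2)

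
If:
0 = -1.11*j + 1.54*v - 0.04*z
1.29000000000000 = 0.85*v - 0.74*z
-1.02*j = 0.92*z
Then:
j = 0.92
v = 0.63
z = -1.02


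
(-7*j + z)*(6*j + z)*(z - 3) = -42*j^2*z + 126*j^2 - j*z^2 + 3*j*z + z^3 - 3*z^2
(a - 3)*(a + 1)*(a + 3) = a^3 + a^2 - 9*a - 9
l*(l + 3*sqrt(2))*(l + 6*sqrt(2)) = l^3 + 9*sqrt(2)*l^2 + 36*l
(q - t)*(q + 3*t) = q^2 + 2*q*t - 3*t^2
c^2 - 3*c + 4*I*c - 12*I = (c - 3)*(c + 4*I)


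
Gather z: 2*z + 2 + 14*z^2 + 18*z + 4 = 14*z^2 + 20*z + 6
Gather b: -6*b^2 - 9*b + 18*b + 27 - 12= -6*b^2 + 9*b + 15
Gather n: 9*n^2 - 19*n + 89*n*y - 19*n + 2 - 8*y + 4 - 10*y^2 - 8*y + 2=9*n^2 + n*(89*y - 38) - 10*y^2 - 16*y + 8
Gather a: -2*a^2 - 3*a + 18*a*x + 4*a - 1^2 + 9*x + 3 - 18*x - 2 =-2*a^2 + a*(18*x + 1) - 9*x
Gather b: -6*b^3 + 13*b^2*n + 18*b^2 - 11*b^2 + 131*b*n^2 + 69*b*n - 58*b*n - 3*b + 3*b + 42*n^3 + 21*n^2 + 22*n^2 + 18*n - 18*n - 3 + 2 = -6*b^3 + b^2*(13*n + 7) + b*(131*n^2 + 11*n) + 42*n^3 + 43*n^2 - 1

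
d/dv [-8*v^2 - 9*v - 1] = -16*v - 9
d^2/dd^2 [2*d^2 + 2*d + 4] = 4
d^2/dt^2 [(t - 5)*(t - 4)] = 2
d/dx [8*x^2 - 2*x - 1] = 16*x - 2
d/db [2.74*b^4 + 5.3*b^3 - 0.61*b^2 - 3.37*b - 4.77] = 10.96*b^3 + 15.9*b^2 - 1.22*b - 3.37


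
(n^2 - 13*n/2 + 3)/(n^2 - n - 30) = (n - 1/2)/(n + 5)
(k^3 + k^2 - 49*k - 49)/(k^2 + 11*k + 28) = (k^2 - 6*k - 7)/(k + 4)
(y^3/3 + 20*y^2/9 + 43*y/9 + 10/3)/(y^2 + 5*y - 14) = (3*y^3 + 20*y^2 + 43*y + 30)/(9*(y^2 + 5*y - 14))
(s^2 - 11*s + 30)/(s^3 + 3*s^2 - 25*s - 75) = (s - 6)/(s^2 + 8*s + 15)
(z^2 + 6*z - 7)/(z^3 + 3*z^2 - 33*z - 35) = (z - 1)/(z^2 - 4*z - 5)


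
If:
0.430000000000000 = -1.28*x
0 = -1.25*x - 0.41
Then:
No Solution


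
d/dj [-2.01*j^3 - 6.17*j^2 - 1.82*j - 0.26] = -6.03*j^2 - 12.34*j - 1.82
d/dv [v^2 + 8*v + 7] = 2*v + 8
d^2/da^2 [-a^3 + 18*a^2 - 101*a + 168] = 36 - 6*a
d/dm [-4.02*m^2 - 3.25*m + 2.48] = -8.04*m - 3.25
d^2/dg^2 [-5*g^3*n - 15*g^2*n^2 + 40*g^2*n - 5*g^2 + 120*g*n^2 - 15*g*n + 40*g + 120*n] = -30*g*n - 30*n^2 + 80*n - 10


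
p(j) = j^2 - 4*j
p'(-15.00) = -34.00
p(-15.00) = 285.00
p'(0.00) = -4.00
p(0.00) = 0.00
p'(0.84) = -2.32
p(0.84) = -2.65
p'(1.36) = -1.28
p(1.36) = -3.59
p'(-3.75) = -11.50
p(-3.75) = 29.06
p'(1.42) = -1.16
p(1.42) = -3.66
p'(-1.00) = -6.00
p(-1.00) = 5.00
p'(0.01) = -3.98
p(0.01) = -0.04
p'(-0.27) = -4.54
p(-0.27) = 1.15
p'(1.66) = -0.68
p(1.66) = -3.88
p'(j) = 2*j - 4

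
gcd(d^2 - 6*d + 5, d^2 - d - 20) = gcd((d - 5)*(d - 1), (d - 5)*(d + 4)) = d - 5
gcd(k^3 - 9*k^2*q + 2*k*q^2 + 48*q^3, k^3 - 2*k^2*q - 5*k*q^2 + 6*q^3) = -k^2 + k*q + 6*q^2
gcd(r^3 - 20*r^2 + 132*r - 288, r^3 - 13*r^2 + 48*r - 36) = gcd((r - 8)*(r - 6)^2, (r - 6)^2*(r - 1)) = r^2 - 12*r + 36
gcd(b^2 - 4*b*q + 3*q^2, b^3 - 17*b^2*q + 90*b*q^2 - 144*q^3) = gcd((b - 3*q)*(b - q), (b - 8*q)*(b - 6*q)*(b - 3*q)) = -b + 3*q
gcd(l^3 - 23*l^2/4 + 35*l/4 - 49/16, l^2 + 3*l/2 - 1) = l - 1/2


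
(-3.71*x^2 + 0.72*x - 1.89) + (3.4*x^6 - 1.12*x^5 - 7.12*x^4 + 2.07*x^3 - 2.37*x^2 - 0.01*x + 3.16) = 3.4*x^6 - 1.12*x^5 - 7.12*x^4 + 2.07*x^3 - 6.08*x^2 + 0.71*x + 1.27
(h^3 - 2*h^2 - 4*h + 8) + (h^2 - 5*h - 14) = h^3 - h^2 - 9*h - 6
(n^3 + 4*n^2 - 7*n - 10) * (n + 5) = n^4 + 9*n^3 + 13*n^2 - 45*n - 50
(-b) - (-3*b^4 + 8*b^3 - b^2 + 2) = 3*b^4 - 8*b^3 + b^2 - b - 2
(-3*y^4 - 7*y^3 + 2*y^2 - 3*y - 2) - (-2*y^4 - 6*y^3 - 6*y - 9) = -y^4 - y^3 + 2*y^2 + 3*y + 7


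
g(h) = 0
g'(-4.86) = 0.00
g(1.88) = 0.00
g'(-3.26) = 0.00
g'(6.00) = 0.00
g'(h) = 0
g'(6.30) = 0.00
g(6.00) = 0.00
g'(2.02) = 0.00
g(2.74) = 0.00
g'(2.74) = 0.00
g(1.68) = 0.00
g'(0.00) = 0.00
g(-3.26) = 0.00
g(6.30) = 0.00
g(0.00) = 0.00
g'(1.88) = 0.00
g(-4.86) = 0.00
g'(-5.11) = 0.00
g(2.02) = 0.00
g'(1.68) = 0.00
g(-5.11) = 0.00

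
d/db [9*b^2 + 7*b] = 18*b + 7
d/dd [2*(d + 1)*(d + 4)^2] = 6*(d + 2)*(d + 4)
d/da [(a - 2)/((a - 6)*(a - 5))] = (-a^2 + 4*a + 8)/(a^4 - 22*a^3 + 181*a^2 - 660*a + 900)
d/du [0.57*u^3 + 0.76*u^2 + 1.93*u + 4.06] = 1.71*u^2 + 1.52*u + 1.93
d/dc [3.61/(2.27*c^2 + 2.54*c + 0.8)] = (-16.3894*c - 9.1694)/(2.27*c^2 + 2.54*c + 0.8)^2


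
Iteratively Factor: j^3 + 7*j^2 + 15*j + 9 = (j + 1)*(j^2 + 6*j + 9) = (j + 1)*(j + 3)*(j + 3)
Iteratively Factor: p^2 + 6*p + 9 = (p + 3)*(p + 3)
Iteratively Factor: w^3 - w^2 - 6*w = (w - 3)*(w^2 + 2*w) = (w - 3)*(w + 2)*(w)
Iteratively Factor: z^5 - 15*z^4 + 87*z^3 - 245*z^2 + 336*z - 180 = (z - 5)*(z^4 - 10*z^3 + 37*z^2 - 60*z + 36) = (z - 5)*(z - 3)*(z^3 - 7*z^2 + 16*z - 12) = (z - 5)*(z - 3)^2*(z^2 - 4*z + 4) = (z - 5)*(z - 3)^2*(z - 2)*(z - 2)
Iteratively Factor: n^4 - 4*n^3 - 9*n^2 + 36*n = (n + 3)*(n^3 - 7*n^2 + 12*n) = n*(n + 3)*(n^2 - 7*n + 12) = n*(n - 4)*(n + 3)*(n - 3)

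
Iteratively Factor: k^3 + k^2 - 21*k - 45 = (k + 3)*(k^2 - 2*k - 15) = (k + 3)^2*(k - 5)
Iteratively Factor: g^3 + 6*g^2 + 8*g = (g + 2)*(g^2 + 4*g) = g*(g + 2)*(g + 4)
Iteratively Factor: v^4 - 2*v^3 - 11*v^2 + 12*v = (v - 4)*(v^3 + 2*v^2 - 3*v) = (v - 4)*(v + 3)*(v^2 - v) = v*(v - 4)*(v + 3)*(v - 1)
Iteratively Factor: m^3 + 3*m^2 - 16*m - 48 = (m + 3)*(m^2 - 16) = (m - 4)*(m + 3)*(m + 4)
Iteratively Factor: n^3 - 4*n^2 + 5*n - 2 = (n - 1)*(n^2 - 3*n + 2) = (n - 1)^2*(n - 2)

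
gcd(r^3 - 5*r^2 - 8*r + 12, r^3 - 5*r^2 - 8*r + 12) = r^3 - 5*r^2 - 8*r + 12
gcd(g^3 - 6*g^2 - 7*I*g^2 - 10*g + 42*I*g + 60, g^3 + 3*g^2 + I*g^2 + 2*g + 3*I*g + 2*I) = 1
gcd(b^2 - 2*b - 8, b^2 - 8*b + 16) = b - 4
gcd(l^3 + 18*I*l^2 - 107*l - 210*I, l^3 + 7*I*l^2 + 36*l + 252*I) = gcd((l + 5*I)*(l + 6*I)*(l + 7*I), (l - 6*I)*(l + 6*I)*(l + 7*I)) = l^2 + 13*I*l - 42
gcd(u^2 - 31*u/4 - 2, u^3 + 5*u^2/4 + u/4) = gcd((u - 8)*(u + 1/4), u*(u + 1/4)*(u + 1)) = u + 1/4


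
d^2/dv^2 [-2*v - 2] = 0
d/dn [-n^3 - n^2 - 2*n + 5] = -3*n^2 - 2*n - 2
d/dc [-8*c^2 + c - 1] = 1 - 16*c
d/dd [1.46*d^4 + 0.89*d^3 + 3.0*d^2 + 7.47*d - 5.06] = 5.84*d^3 + 2.67*d^2 + 6.0*d + 7.47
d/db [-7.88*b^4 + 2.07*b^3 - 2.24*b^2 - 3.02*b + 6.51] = -31.52*b^3 + 6.21*b^2 - 4.48*b - 3.02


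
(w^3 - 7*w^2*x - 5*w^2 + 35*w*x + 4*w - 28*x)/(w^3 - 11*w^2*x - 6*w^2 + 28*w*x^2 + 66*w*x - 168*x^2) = (-w^2 + 5*w - 4)/(-w^2 + 4*w*x + 6*w - 24*x)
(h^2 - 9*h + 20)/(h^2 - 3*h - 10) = (h - 4)/(h + 2)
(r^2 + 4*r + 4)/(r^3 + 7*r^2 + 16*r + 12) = 1/(r + 3)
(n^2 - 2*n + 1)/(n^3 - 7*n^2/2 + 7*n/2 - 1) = 2*(n - 1)/(2*n^2 - 5*n + 2)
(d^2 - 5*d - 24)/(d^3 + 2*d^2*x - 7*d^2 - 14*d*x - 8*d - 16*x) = (d + 3)/(d^2 + 2*d*x + d + 2*x)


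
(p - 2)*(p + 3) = p^2 + p - 6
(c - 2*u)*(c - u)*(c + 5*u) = c^3 + 2*c^2*u - 13*c*u^2 + 10*u^3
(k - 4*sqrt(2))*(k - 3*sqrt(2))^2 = k^3 - 10*sqrt(2)*k^2 + 66*k - 72*sqrt(2)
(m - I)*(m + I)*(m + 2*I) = m^3 + 2*I*m^2 + m + 2*I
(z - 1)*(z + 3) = z^2 + 2*z - 3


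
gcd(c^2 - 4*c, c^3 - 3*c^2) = c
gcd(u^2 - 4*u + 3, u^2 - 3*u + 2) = u - 1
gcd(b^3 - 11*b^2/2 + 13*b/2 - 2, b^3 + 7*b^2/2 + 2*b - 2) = b - 1/2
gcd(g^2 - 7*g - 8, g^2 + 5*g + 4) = g + 1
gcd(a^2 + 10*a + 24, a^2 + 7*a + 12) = a + 4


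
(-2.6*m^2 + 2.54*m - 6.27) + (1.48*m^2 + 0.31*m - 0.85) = -1.12*m^2 + 2.85*m - 7.12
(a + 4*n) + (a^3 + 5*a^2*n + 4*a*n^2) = a^3 + 5*a^2*n + 4*a*n^2 + a + 4*n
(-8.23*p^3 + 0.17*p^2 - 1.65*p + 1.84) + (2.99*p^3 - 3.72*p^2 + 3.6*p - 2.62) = -5.24*p^3 - 3.55*p^2 + 1.95*p - 0.78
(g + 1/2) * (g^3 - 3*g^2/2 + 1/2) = g^4 - g^3 - 3*g^2/4 + g/2 + 1/4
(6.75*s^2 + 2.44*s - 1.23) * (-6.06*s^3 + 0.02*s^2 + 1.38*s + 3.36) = -40.905*s^5 - 14.6514*s^4 + 16.8176*s^3 + 26.0226*s^2 + 6.501*s - 4.1328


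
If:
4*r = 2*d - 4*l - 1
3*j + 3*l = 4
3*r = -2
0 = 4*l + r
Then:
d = -1/2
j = 7/6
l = 1/6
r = -2/3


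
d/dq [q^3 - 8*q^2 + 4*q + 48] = 3*q^2 - 16*q + 4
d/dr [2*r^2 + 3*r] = 4*r + 3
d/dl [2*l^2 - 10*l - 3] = 4*l - 10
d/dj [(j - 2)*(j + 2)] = 2*j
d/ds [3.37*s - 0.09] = 3.37000000000000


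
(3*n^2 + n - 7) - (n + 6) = 3*n^2 - 13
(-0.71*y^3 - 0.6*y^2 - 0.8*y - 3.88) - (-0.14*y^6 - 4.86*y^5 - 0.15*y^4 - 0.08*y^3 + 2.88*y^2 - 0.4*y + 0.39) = 0.14*y^6 + 4.86*y^5 + 0.15*y^4 - 0.63*y^3 - 3.48*y^2 - 0.4*y - 4.27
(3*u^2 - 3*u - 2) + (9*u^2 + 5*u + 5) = 12*u^2 + 2*u + 3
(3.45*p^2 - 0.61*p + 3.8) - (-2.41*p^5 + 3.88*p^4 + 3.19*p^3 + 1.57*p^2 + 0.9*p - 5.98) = 2.41*p^5 - 3.88*p^4 - 3.19*p^3 + 1.88*p^2 - 1.51*p + 9.78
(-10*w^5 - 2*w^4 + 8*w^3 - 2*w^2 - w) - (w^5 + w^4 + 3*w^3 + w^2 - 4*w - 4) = -11*w^5 - 3*w^4 + 5*w^3 - 3*w^2 + 3*w + 4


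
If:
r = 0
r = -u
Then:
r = 0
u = 0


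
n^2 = n^2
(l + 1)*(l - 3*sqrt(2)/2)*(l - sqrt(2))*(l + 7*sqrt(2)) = l^4 + l^3 + 9*sqrt(2)*l^3/2 - 32*l^2 + 9*sqrt(2)*l^2/2 - 32*l + 21*sqrt(2)*l + 21*sqrt(2)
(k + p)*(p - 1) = k*p - k + p^2 - p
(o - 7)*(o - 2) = o^2 - 9*o + 14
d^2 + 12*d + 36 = (d + 6)^2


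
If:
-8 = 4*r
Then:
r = -2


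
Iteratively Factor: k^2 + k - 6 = (k - 2)*(k + 3)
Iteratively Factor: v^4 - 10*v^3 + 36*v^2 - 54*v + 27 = (v - 1)*(v^3 - 9*v^2 + 27*v - 27) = (v - 3)*(v - 1)*(v^2 - 6*v + 9) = (v - 3)^2*(v - 1)*(v - 3)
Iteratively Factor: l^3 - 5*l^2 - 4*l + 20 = (l + 2)*(l^2 - 7*l + 10) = (l - 2)*(l + 2)*(l - 5)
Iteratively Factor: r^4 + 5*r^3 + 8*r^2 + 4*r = (r + 2)*(r^3 + 3*r^2 + 2*r) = (r + 1)*(r + 2)*(r^2 + 2*r) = r*(r + 1)*(r + 2)*(r + 2)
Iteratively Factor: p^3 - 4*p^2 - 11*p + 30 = (p + 3)*(p^2 - 7*p + 10) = (p - 2)*(p + 3)*(p - 5)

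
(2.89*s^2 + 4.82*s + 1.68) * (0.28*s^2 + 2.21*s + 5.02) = 0.8092*s^4 + 7.7365*s^3 + 25.6304*s^2 + 27.9092*s + 8.4336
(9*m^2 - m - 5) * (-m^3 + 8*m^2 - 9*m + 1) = -9*m^5 + 73*m^4 - 84*m^3 - 22*m^2 + 44*m - 5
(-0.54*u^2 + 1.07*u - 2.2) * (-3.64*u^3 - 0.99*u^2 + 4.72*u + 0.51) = 1.9656*u^5 - 3.3602*u^4 + 4.3999*u^3 + 6.953*u^2 - 9.8383*u - 1.122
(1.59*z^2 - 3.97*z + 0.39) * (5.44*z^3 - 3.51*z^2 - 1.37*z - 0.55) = 8.6496*z^5 - 27.1777*z^4 + 13.878*z^3 + 3.1955*z^2 + 1.6492*z - 0.2145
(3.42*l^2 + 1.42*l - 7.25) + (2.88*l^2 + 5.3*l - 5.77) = 6.3*l^2 + 6.72*l - 13.02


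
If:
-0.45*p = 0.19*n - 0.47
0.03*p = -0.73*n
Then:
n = -0.04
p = 1.06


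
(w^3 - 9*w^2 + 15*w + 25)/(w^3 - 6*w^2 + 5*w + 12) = (w^2 - 10*w + 25)/(w^2 - 7*w + 12)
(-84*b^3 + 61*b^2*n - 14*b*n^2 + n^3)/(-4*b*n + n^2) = 21*b^2/n - 10*b + n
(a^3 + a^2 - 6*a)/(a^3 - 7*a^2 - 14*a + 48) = a/(a - 8)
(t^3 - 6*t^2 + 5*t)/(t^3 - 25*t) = (t - 1)/(t + 5)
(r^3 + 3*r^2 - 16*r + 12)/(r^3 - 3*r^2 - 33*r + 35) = (r^2 + 4*r - 12)/(r^2 - 2*r - 35)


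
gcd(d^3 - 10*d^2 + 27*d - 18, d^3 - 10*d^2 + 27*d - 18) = d^3 - 10*d^2 + 27*d - 18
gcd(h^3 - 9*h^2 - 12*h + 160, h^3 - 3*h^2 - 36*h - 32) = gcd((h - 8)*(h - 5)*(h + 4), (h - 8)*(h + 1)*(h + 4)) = h^2 - 4*h - 32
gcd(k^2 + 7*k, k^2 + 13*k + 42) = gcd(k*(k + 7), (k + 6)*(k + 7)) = k + 7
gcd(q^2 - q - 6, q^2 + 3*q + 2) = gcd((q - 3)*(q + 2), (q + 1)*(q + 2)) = q + 2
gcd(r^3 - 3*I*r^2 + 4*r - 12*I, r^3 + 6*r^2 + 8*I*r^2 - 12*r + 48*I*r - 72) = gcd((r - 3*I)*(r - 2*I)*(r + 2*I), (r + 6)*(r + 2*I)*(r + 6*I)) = r + 2*I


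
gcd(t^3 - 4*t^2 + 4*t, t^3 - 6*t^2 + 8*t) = t^2 - 2*t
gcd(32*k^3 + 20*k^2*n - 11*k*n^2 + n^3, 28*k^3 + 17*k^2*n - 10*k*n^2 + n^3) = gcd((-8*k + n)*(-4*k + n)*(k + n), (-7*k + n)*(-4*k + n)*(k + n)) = 4*k^2 + 3*k*n - n^2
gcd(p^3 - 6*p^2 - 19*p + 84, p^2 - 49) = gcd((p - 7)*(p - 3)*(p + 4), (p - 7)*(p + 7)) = p - 7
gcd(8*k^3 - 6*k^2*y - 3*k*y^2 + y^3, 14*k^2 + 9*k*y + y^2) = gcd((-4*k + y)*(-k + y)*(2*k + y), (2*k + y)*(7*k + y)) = 2*k + y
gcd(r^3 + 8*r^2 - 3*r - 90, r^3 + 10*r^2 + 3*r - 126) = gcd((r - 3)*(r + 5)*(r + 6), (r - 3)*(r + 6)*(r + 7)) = r^2 + 3*r - 18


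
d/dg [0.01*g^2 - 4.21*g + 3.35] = 0.02*g - 4.21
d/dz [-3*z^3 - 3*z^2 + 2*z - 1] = -9*z^2 - 6*z + 2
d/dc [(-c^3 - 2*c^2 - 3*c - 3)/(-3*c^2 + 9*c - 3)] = (c^4 - 6*c^3 - 6*c^2 - 2*c + 12)/(3*(c^4 - 6*c^3 + 11*c^2 - 6*c + 1))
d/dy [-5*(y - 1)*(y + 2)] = -10*y - 5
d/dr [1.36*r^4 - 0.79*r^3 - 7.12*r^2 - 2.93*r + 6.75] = 5.44*r^3 - 2.37*r^2 - 14.24*r - 2.93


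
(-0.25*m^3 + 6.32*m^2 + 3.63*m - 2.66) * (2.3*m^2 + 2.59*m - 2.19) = -0.575*m^5 + 13.8885*m^4 + 25.2653*m^3 - 10.5571*m^2 - 14.8391*m + 5.8254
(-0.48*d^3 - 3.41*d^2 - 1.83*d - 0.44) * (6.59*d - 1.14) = -3.1632*d^4 - 21.9247*d^3 - 8.1723*d^2 - 0.8134*d + 0.5016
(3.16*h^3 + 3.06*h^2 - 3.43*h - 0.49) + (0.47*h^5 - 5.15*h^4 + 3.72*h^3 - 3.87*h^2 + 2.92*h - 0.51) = 0.47*h^5 - 5.15*h^4 + 6.88*h^3 - 0.81*h^2 - 0.51*h - 1.0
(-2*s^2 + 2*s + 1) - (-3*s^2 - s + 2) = s^2 + 3*s - 1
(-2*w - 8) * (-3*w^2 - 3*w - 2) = 6*w^3 + 30*w^2 + 28*w + 16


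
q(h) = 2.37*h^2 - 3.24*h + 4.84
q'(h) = 4.74*h - 3.24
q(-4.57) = 69.14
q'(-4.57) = -24.90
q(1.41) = 4.98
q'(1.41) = 3.44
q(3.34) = 20.46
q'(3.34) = 12.59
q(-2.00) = 20.80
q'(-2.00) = -12.72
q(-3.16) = 38.74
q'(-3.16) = -18.22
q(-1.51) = 15.14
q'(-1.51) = -10.40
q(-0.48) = 6.94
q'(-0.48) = -5.52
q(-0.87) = 9.45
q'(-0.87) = -7.36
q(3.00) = 16.45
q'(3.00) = 10.98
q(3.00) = 16.45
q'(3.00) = 10.98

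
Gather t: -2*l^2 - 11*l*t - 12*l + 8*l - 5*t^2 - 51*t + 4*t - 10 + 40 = -2*l^2 - 4*l - 5*t^2 + t*(-11*l - 47) + 30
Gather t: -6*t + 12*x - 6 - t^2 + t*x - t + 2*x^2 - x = -t^2 + t*(x - 7) + 2*x^2 + 11*x - 6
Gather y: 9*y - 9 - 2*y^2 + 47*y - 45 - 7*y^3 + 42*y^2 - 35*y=-7*y^3 + 40*y^2 + 21*y - 54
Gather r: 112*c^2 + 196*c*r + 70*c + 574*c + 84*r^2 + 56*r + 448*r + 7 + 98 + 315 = 112*c^2 + 644*c + 84*r^2 + r*(196*c + 504) + 420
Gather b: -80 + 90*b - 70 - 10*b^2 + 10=-10*b^2 + 90*b - 140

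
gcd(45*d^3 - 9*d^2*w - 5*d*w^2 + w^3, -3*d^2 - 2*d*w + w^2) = -3*d + w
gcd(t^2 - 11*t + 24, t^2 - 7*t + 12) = t - 3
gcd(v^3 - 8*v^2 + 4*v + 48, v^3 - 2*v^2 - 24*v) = v - 6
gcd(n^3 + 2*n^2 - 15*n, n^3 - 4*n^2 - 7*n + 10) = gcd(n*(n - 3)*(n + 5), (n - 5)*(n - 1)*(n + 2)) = 1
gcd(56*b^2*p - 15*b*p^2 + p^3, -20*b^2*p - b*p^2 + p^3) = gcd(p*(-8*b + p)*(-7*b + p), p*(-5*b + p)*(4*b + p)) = p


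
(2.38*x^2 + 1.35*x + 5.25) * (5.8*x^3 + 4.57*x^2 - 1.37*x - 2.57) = 13.804*x^5 + 18.7066*x^4 + 33.3589*x^3 + 16.0264*x^2 - 10.662*x - 13.4925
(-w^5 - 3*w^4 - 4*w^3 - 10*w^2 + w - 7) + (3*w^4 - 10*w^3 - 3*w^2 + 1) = -w^5 - 14*w^3 - 13*w^2 + w - 6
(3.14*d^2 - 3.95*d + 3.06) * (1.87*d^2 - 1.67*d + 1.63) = 5.8718*d^4 - 12.6303*d^3 + 17.4369*d^2 - 11.5487*d + 4.9878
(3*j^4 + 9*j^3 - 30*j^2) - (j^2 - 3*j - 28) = 3*j^4 + 9*j^3 - 31*j^2 + 3*j + 28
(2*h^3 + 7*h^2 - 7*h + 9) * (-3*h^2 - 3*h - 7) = -6*h^5 - 27*h^4 - 14*h^3 - 55*h^2 + 22*h - 63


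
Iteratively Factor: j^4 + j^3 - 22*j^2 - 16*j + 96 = (j - 4)*(j^3 + 5*j^2 - 2*j - 24) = (j - 4)*(j - 2)*(j^2 + 7*j + 12) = (j - 4)*(j - 2)*(j + 4)*(j + 3)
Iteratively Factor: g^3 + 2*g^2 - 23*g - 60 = (g - 5)*(g^2 + 7*g + 12) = (g - 5)*(g + 4)*(g + 3)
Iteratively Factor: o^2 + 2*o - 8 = (o + 4)*(o - 2)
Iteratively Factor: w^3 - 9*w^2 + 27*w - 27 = (w - 3)*(w^2 - 6*w + 9) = (w - 3)^2*(w - 3)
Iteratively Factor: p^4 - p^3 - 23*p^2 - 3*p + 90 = (p + 3)*(p^3 - 4*p^2 - 11*p + 30) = (p - 5)*(p + 3)*(p^2 + p - 6) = (p - 5)*(p - 2)*(p + 3)*(p + 3)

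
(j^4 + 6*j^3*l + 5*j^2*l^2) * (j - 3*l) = j^5 + 3*j^4*l - 13*j^3*l^2 - 15*j^2*l^3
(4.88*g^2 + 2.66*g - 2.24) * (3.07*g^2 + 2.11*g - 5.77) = 14.9816*g^4 + 18.463*g^3 - 29.4218*g^2 - 20.0746*g + 12.9248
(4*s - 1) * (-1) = 1 - 4*s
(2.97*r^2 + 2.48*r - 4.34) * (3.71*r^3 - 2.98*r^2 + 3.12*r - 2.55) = 11.0187*r^5 + 0.350199999999999*r^4 - 14.2254*r^3 + 13.0973*r^2 - 19.8648*r + 11.067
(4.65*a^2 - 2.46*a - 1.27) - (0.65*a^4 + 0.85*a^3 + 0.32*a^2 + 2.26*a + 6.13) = -0.65*a^4 - 0.85*a^3 + 4.33*a^2 - 4.72*a - 7.4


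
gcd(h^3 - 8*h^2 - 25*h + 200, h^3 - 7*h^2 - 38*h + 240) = h^2 - 13*h + 40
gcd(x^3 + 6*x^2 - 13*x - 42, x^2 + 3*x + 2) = x + 2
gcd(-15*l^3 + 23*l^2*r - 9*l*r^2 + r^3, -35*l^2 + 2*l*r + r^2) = -5*l + r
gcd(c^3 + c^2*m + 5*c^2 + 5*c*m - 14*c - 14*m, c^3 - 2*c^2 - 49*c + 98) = c^2 + 5*c - 14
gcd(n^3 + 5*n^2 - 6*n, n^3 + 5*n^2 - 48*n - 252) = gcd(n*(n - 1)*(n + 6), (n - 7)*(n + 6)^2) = n + 6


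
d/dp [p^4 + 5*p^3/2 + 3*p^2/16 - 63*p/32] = 4*p^3 + 15*p^2/2 + 3*p/8 - 63/32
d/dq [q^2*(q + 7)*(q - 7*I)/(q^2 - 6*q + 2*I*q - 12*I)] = (2*q^5 + q^4*(-11 - I) + q^3*(-56 + 64*I) + q^2*(-154 + 42*I) - 1176*q)/(q^4 + q^3*(-12 + 4*I) + q^2*(32 - 48*I) + q*(48 + 144*I) - 144)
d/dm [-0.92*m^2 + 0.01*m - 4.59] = 0.01 - 1.84*m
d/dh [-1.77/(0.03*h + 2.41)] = 0.0531/(0.03*h + 2.41)^2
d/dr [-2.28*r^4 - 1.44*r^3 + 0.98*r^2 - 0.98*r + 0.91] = -9.12*r^3 - 4.32*r^2 + 1.96*r - 0.98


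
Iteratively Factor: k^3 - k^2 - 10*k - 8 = (k + 2)*(k^2 - 3*k - 4) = (k + 1)*(k + 2)*(k - 4)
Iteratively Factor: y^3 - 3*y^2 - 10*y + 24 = (y - 2)*(y^2 - y - 12) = (y - 4)*(y - 2)*(y + 3)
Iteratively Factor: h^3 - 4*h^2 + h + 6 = (h - 2)*(h^2 - 2*h - 3) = (h - 2)*(h + 1)*(h - 3)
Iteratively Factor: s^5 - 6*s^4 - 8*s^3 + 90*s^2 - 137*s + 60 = (s - 5)*(s^4 - s^3 - 13*s^2 + 25*s - 12) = (s - 5)*(s - 1)*(s^3 - 13*s + 12) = (s - 5)*(s - 1)^2*(s^2 + s - 12) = (s - 5)*(s - 1)^2*(s + 4)*(s - 3)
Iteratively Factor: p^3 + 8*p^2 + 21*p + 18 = (p + 2)*(p^2 + 6*p + 9) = (p + 2)*(p + 3)*(p + 3)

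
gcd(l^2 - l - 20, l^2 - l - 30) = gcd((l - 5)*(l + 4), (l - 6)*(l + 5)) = 1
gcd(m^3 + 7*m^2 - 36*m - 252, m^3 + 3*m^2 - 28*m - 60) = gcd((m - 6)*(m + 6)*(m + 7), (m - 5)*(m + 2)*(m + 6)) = m + 6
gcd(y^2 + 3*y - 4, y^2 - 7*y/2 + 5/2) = y - 1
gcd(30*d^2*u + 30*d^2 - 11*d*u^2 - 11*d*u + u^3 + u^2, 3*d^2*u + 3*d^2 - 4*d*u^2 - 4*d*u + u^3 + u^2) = u + 1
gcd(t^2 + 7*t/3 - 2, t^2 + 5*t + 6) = t + 3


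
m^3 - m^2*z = m^2*(m - z)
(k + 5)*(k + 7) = k^2 + 12*k + 35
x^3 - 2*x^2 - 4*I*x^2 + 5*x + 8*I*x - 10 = (x - 2)*(x - 5*I)*(x + I)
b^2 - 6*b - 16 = (b - 8)*(b + 2)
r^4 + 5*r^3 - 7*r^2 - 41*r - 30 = (r - 3)*(r + 1)*(r + 2)*(r + 5)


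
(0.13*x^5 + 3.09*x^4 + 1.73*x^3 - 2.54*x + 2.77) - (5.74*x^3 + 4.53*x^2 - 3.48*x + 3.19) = 0.13*x^5 + 3.09*x^4 - 4.01*x^3 - 4.53*x^2 + 0.94*x - 0.42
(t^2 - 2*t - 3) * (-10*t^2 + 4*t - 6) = -10*t^4 + 24*t^3 + 16*t^2 + 18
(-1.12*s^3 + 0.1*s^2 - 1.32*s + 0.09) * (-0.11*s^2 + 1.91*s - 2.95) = 0.1232*s^5 - 2.1502*s^4 + 3.6402*s^3 - 2.8261*s^2 + 4.0659*s - 0.2655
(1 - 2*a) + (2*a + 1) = 2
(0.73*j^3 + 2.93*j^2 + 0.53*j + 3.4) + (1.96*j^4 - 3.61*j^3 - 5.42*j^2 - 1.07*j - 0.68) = 1.96*j^4 - 2.88*j^3 - 2.49*j^2 - 0.54*j + 2.72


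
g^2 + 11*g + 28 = (g + 4)*(g + 7)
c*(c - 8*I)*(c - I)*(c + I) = c^4 - 8*I*c^3 + c^2 - 8*I*c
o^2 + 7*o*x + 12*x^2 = (o + 3*x)*(o + 4*x)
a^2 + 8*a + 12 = (a + 2)*(a + 6)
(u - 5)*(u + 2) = u^2 - 3*u - 10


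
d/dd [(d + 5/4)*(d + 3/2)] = 2*d + 11/4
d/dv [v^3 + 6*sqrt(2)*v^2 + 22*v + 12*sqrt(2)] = 3*v^2 + 12*sqrt(2)*v + 22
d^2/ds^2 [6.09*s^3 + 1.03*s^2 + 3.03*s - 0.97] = 36.54*s + 2.06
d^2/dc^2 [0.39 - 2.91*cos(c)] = 2.91*cos(c)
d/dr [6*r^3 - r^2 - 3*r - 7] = 18*r^2 - 2*r - 3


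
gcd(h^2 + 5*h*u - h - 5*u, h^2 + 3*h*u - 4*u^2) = 1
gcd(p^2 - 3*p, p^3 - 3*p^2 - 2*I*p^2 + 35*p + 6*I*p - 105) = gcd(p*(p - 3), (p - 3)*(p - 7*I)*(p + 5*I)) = p - 3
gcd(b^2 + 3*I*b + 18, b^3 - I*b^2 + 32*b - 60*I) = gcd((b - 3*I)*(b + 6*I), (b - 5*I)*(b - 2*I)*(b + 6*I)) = b + 6*I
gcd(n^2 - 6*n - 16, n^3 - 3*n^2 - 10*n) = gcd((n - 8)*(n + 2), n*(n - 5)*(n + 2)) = n + 2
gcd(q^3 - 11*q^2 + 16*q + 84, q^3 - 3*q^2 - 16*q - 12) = q^2 - 4*q - 12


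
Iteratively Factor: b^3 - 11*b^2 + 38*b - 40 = (b - 5)*(b^2 - 6*b + 8) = (b - 5)*(b - 4)*(b - 2)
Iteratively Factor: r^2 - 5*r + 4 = (r - 1)*(r - 4)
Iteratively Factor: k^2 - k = (k - 1)*(k)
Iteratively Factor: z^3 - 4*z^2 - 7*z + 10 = (z + 2)*(z^2 - 6*z + 5) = (z - 1)*(z + 2)*(z - 5)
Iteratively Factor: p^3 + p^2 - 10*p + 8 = (p + 4)*(p^2 - 3*p + 2) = (p - 1)*(p + 4)*(p - 2)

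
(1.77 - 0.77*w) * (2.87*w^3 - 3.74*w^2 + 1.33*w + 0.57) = -2.2099*w^4 + 7.9597*w^3 - 7.6439*w^2 + 1.9152*w + 1.0089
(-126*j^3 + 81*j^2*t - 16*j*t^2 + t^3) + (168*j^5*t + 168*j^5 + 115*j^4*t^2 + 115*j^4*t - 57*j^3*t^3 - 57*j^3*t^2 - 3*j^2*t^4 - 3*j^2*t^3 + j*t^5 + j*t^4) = 168*j^5*t + 168*j^5 + 115*j^4*t^2 + 115*j^4*t - 57*j^3*t^3 - 57*j^3*t^2 - 126*j^3 - 3*j^2*t^4 - 3*j^2*t^3 + 81*j^2*t + j*t^5 + j*t^4 - 16*j*t^2 + t^3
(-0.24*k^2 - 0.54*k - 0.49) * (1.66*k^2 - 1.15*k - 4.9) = -0.3984*k^4 - 0.6204*k^3 + 0.9836*k^2 + 3.2095*k + 2.401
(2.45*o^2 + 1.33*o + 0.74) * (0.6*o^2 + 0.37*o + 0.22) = 1.47*o^4 + 1.7045*o^3 + 1.4751*o^2 + 0.5664*o + 0.1628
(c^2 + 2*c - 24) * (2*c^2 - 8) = 2*c^4 + 4*c^3 - 56*c^2 - 16*c + 192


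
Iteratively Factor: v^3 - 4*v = (v + 2)*(v^2 - 2*v) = (v - 2)*(v + 2)*(v)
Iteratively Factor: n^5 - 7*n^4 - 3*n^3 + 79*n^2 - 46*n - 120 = (n + 1)*(n^4 - 8*n^3 + 5*n^2 + 74*n - 120) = (n + 1)*(n + 3)*(n^3 - 11*n^2 + 38*n - 40) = (n - 5)*(n + 1)*(n + 3)*(n^2 - 6*n + 8) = (n - 5)*(n - 4)*(n + 1)*(n + 3)*(n - 2)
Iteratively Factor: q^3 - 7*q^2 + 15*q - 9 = (q - 1)*(q^2 - 6*q + 9) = (q - 3)*(q - 1)*(q - 3)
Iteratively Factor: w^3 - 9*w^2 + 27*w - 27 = (w - 3)*(w^2 - 6*w + 9) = (w - 3)^2*(w - 3)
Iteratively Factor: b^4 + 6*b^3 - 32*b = (b + 4)*(b^3 + 2*b^2 - 8*b) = (b - 2)*(b + 4)*(b^2 + 4*b) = b*(b - 2)*(b + 4)*(b + 4)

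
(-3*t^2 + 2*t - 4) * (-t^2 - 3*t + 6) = 3*t^4 + 7*t^3 - 20*t^2 + 24*t - 24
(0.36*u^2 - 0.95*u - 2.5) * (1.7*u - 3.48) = 0.612*u^3 - 2.8678*u^2 - 0.944*u + 8.7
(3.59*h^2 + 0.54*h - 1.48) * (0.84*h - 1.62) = 3.0156*h^3 - 5.3622*h^2 - 2.118*h + 2.3976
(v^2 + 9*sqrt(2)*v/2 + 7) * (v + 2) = v^3 + 2*v^2 + 9*sqrt(2)*v^2/2 + 7*v + 9*sqrt(2)*v + 14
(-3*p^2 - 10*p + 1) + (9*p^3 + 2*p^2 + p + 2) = 9*p^3 - p^2 - 9*p + 3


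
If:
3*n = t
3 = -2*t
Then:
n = -1/2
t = -3/2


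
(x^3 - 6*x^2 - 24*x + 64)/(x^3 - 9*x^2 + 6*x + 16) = (x + 4)/(x + 1)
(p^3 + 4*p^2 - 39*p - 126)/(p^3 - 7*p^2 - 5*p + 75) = (p^2 + p - 42)/(p^2 - 10*p + 25)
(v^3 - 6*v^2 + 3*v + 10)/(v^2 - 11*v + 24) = (v^3 - 6*v^2 + 3*v + 10)/(v^2 - 11*v + 24)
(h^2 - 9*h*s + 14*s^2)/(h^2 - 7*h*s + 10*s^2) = (-h + 7*s)/(-h + 5*s)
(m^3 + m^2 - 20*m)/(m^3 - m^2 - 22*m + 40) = m/(m - 2)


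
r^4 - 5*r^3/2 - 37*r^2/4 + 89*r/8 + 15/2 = (r - 4)*(r - 3/2)*(r + 1/2)*(r + 5/2)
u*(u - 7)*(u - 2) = u^3 - 9*u^2 + 14*u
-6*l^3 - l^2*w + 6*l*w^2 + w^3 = (-l + w)*(l + w)*(6*l + w)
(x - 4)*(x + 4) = x^2 - 16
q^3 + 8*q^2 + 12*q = q*(q + 2)*(q + 6)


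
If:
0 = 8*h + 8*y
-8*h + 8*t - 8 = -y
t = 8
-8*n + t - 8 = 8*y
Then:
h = 56/9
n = 56/9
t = 8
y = -56/9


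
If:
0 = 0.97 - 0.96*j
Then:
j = 1.01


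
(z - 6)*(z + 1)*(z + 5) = z^3 - 31*z - 30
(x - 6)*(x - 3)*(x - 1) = x^3 - 10*x^2 + 27*x - 18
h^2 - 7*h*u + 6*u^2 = (h - 6*u)*(h - u)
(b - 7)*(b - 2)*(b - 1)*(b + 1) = b^4 - 9*b^3 + 13*b^2 + 9*b - 14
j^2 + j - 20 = (j - 4)*(j + 5)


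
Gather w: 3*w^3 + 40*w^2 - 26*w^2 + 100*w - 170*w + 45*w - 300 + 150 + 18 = 3*w^3 + 14*w^2 - 25*w - 132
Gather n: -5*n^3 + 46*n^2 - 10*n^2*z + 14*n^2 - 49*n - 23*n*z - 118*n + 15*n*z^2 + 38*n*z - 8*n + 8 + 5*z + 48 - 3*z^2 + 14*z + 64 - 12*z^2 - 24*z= -5*n^3 + n^2*(60 - 10*z) + n*(15*z^2 + 15*z - 175) - 15*z^2 - 5*z + 120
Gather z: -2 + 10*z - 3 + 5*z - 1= 15*z - 6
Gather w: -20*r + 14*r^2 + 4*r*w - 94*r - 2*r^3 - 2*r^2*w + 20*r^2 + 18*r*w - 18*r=-2*r^3 + 34*r^2 - 132*r + w*(-2*r^2 + 22*r)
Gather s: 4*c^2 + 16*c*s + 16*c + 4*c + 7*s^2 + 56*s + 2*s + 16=4*c^2 + 20*c + 7*s^2 + s*(16*c + 58) + 16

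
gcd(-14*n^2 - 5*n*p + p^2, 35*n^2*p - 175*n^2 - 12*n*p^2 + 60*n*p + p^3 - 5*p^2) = -7*n + p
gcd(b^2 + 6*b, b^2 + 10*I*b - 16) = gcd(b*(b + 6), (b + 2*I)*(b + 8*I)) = 1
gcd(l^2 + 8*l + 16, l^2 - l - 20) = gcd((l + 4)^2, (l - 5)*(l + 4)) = l + 4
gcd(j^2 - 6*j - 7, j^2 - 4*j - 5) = j + 1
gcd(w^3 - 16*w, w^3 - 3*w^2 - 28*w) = w^2 + 4*w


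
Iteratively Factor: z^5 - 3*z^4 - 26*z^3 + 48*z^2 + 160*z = (z - 4)*(z^4 + z^3 - 22*z^2 - 40*z) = z*(z - 4)*(z^3 + z^2 - 22*z - 40) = z*(z - 4)*(z + 2)*(z^2 - z - 20) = z*(z - 5)*(z - 4)*(z + 2)*(z + 4)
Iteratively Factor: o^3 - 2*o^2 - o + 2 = (o - 2)*(o^2 - 1) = (o - 2)*(o - 1)*(o + 1)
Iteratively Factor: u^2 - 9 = (u - 3)*(u + 3)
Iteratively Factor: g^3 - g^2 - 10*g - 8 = (g - 4)*(g^2 + 3*g + 2) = (g - 4)*(g + 2)*(g + 1)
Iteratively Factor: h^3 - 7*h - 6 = (h + 2)*(h^2 - 2*h - 3) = (h - 3)*(h + 2)*(h + 1)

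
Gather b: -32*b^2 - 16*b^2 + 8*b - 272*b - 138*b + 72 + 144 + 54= -48*b^2 - 402*b + 270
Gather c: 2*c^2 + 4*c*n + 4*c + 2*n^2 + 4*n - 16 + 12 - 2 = 2*c^2 + c*(4*n + 4) + 2*n^2 + 4*n - 6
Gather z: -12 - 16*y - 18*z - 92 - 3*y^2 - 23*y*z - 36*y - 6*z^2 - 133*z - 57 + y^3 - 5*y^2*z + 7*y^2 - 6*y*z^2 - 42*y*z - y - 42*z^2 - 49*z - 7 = y^3 + 4*y^2 - 53*y + z^2*(-6*y - 48) + z*(-5*y^2 - 65*y - 200) - 168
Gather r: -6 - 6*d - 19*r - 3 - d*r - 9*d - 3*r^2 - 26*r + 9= -15*d - 3*r^2 + r*(-d - 45)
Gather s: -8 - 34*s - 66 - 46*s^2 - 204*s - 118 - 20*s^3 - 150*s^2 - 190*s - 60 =-20*s^3 - 196*s^2 - 428*s - 252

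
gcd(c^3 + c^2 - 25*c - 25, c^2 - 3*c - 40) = c + 5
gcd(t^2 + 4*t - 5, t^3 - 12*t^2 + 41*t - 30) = t - 1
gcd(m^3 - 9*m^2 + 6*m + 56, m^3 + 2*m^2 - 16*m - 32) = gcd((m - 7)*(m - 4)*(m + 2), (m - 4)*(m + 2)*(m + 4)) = m^2 - 2*m - 8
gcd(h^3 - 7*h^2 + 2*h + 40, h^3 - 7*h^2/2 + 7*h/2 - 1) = 1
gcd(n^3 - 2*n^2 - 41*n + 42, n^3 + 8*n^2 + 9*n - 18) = n^2 + 5*n - 6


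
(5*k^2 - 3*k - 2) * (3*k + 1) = 15*k^3 - 4*k^2 - 9*k - 2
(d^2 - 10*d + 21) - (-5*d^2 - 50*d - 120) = 6*d^2 + 40*d + 141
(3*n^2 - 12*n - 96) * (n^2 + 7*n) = 3*n^4 + 9*n^3 - 180*n^2 - 672*n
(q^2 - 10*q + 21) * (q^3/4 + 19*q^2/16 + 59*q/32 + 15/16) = q^5/4 - 21*q^4/16 - 153*q^3/32 + 119*q^2/16 + 939*q/32 + 315/16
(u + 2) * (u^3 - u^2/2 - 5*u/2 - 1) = u^4 + 3*u^3/2 - 7*u^2/2 - 6*u - 2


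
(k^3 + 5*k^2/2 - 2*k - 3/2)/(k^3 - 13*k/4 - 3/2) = 2*(k^2 + 2*k - 3)/(2*k^2 - k - 6)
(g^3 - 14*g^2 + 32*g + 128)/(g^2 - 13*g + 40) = (g^2 - 6*g - 16)/(g - 5)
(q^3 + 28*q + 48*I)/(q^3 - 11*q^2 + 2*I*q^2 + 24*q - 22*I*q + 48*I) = (q^2 - 2*I*q + 24)/(q^2 - 11*q + 24)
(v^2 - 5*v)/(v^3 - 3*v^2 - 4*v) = (5 - v)/(-v^2 + 3*v + 4)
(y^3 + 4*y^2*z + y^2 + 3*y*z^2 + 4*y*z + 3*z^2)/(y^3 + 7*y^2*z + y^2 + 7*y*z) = (y^2 + 4*y*z + 3*z^2)/(y*(y + 7*z))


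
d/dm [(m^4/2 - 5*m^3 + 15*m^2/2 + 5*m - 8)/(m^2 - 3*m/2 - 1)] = (4*m^3 - 13*m^2 - 16*m - 17)/(4*m^2 + 4*m + 1)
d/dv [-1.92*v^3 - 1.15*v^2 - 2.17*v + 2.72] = -5.76*v^2 - 2.3*v - 2.17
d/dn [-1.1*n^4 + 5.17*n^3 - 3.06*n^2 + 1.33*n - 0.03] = -4.4*n^3 + 15.51*n^2 - 6.12*n + 1.33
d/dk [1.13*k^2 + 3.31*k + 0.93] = 2.26*k + 3.31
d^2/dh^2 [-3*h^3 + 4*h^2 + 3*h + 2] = 8 - 18*h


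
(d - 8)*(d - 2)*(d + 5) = d^3 - 5*d^2 - 34*d + 80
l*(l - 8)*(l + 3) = l^3 - 5*l^2 - 24*l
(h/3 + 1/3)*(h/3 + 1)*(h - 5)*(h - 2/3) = h^4/9 - 5*h^3/27 - 49*h^2/27 - 11*h/27 + 10/9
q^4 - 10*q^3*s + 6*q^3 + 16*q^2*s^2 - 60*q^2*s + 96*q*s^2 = q*(q + 6)*(q - 8*s)*(q - 2*s)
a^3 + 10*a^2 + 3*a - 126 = (a - 3)*(a + 6)*(a + 7)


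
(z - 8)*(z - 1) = z^2 - 9*z + 8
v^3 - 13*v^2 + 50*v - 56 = (v - 7)*(v - 4)*(v - 2)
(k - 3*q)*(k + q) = k^2 - 2*k*q - 3*q^2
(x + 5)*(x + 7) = x^2 + 12*x + 35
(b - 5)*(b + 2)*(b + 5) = b^3 + 2*b^2 - 25*b - 50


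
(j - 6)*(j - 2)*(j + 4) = j^3 - 4*j^2 - 20*j + 48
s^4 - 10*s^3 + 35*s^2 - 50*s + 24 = (s - 4)*(s - 3)*(s - 2)*(s - 1)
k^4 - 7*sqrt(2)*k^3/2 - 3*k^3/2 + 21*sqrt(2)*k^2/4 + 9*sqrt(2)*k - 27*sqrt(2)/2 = (k - 3/2)*(k - 3*sqrt(2))*(k - 3*sqrt(2)/2)*(k + sqrt(2))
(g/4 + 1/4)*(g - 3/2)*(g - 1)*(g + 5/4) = g^4/4 - g^3/16 - 23*g^2/32 + g/16 + 15/32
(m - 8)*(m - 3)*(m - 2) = m^3 - 13*m^2 + 46*m - 48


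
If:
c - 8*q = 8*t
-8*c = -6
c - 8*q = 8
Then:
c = 3/4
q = -29/32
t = 1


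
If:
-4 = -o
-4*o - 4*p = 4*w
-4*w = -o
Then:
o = 4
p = -5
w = 1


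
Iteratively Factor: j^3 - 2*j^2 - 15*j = (j - 5)*(j^2 + 3*j) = j*(j - 5)*(j + 3)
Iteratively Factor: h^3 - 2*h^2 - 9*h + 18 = (h - 2)*(h^2 - 9) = (h - 2)*(h + 3)*(h - 3)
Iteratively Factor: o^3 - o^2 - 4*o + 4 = (o - 1)*(o^2 - 4) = (o - 1)*(o + 2)*(o - 2)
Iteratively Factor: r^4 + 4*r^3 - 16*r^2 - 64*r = (r)*(r^3 + 4*r^2 - 16*r - 64) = r*(r + 4)*(r^2 - 16) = r*(r - 4)*(r + 4)*(r + 4)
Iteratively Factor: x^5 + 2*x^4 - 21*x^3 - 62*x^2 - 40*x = (x - 5)*(x^4 + 7*x^3 + 14*x^2 + 8*x) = (x - 5)*(x + 4)*(x^3 + 3*x^2 + 2*x) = x*(x - 5)*(x + 4)*(x^2 + 3*x + 2) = x*(x - 5)*(x + 1)*(x + 4)*(x + 2)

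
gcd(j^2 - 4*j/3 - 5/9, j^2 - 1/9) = j + 1/3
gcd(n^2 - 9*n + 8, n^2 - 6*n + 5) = n - 1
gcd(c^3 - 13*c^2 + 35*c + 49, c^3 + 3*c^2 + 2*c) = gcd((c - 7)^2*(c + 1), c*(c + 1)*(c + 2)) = c + 1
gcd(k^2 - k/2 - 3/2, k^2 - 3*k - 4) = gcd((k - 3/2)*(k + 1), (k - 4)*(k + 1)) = k + 1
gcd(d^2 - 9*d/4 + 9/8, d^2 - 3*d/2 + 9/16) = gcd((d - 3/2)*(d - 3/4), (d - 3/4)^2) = d - 3/4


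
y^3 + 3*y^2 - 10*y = y*(y - 2)*(y + 5)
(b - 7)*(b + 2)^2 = b^3 - 3*b^2 - 24*b - 28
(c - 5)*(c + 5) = c^2 - 25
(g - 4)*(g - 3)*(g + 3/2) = g^3 - 11*g^2/2 + 3*g/2 + 18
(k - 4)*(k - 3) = k^2 - 7*k + 12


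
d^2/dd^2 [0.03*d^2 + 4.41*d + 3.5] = 0.0600000000000000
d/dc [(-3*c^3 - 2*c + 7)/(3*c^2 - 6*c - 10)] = (-9*c^4 + 36*c^3 + 96*c^2 - 42*c + 62)/(9*c^4 - 36*c^3 - 24*c^2 + 120*c + 100)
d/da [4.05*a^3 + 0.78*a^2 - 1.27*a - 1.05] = 12.15*a^2 + 1.56*a - 1.27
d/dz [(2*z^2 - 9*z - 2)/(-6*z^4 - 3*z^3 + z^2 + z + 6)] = ((4*z - 9)*(-6*z^4 - 3*z^3 + z^2 + z + 6) - (-2*z^2 + 9*z + 2)*(24*z^3 + 9*z^2 - 2*z - 1))/(-6*z^4 - 3*z^3 + z^2 + z + 6)^2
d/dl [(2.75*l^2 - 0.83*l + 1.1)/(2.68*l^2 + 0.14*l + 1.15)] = (2.6094*l^2 + 0.428999999999998*l - 1.1085)/(7.1824*l^4 + 0.7504*l^3 + 6.1836*l^2 + 0.322*l + 1.3225)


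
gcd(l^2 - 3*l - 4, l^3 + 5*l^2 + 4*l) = l + 1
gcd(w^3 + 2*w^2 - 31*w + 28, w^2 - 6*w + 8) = w - 4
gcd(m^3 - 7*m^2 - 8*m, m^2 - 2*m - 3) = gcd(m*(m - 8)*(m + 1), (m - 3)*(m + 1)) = m + 1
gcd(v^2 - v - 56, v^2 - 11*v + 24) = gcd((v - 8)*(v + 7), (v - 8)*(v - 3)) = v - 8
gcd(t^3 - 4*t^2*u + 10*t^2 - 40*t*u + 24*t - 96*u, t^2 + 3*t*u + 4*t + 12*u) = t + 4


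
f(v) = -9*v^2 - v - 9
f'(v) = -18*v - 1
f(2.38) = -62.36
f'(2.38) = -43.84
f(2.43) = -64.57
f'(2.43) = -44.74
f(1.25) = -24.31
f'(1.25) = -23.50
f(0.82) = -15.87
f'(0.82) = -15.76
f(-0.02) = -8.98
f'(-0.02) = -0.64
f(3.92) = -151.22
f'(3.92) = -71.56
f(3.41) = -117.06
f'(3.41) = -62.38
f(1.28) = -25.03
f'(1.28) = -24.04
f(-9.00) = -729.00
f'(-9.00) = 161.00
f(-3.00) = -87.00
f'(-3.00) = 53.00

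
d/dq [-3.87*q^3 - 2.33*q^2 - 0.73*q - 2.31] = -11.61*q^2 - 4.66*q - 0.73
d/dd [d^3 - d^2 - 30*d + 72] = 3*d^2 - 2*d - 30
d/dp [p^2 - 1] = 2*p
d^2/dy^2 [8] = 0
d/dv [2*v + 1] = 2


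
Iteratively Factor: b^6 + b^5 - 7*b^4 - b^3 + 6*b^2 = (b - 2)*(b^5 + 3*b^4 - b^3 - 3*b^2) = (b - 2)*(b + 1)*(b^4 + 2*b^3 - 3*b^2) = (b - 2)*(b + 1)*(b + 3)*(b^3 - b^2) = b*(b - 2)*(b + 1)*(b + 3)*(b^2 - b) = b^2*(b - 2)*(b + 1)*(b + 3)*(b - 1)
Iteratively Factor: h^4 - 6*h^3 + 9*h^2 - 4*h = (h)*(h^3 - 6*h^2 + 9*h - 4) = h*(h - 1)*(h^2 - 5*h + 4) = h*(h - 1)^2*(h - 4)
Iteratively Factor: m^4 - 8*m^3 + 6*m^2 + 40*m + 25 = (m - 5)*(m^3 - 3*m^2 - 9*m - 5) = (m - 5)^2*(m^2 + 2*m + 1) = (m - 5)^2*(m + 1)*(m + 1)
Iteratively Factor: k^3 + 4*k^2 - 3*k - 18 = (k + 3)*(k^2 + k - 6) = (k - 2)*(k + 3)*(k + 3)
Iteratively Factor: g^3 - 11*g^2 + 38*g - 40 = (g - 4)*(g^2 - 7*g + 10) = (g - 4)*(g - 2)*(g - 5)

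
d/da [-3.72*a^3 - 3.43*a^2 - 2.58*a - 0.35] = -11.16*a^2 - 6.86*a - 2.58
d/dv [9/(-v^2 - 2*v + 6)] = 18*(v + 1)/(v^2 + 2*v - 6)^2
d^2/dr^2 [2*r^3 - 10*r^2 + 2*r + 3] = 12*r - 20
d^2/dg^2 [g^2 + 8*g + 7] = 2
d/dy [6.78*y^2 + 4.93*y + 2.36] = 13.56*y + 4.93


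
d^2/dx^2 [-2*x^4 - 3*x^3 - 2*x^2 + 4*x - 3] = -24*x^2 - 18*x - 4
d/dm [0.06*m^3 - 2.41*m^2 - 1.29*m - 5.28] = 0.18*m^2 - 4.82*m - 1.29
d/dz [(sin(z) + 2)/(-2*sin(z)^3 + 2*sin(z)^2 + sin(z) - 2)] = 8*(2*sin(z)^3 + 5*sin(z)^2 - 4*sin(z) - 2)*cos(z)/(-sin(z) + sin(3*z) - 4*cos(z)^2)^2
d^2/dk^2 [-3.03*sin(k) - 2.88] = 3.03*sin(k)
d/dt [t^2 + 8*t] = 2*t + 8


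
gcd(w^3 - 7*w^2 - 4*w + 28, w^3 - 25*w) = 1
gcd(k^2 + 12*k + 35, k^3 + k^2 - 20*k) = k + 5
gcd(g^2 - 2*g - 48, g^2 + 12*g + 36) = g + 6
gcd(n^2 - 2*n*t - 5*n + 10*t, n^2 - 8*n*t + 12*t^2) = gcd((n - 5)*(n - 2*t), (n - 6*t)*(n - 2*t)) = -n + 2*t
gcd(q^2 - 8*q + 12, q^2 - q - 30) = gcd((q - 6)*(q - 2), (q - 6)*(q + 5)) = q - 6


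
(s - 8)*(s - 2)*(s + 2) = s^3 - 8*s^2 - 4*s + 32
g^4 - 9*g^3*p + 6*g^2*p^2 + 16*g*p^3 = g*(g - 8*p)*(g - 2*p)*(g + p)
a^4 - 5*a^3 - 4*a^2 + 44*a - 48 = (a - 4)*(a - 2)^2*(a + 3)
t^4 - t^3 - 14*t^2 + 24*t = t*(t - 3)*(t - 2)*(t + 4)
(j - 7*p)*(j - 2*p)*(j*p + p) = j^3*p - 9*j^2*p^2 + j^2*p + 14*j*p^3 - 9*j*p^2 + 14*p^3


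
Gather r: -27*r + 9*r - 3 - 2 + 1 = -18*r - 4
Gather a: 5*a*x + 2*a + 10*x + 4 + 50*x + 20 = a*(5*x + 2) + 60*x + 24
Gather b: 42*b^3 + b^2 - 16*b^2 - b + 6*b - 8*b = 42*b^3 - 15*b^2 - 3*b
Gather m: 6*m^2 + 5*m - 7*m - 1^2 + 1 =6*m^2 - 2*m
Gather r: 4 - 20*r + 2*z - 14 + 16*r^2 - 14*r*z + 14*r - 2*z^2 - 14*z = 16*r^2 + r*(-14*z - 6) - 2*z^2 - 12*z - 10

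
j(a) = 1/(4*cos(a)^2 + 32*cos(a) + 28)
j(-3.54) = 0.53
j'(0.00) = 0.00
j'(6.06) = -0.00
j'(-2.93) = -17.59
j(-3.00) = 4.16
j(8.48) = 0.09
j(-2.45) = 0.17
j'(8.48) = 0.20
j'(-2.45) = -0.50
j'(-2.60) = -1.05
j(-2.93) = 1.86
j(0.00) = 0.02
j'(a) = (8*sin(a)*cos(a) + 32*sin(a))/(4*cos(a)^2 + 32*cos(a) + 28)^2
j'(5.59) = -0.01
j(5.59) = 0.02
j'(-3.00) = -58.71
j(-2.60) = 0.28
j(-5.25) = 0.02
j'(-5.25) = 0.02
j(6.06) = 0.02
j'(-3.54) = 2.63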